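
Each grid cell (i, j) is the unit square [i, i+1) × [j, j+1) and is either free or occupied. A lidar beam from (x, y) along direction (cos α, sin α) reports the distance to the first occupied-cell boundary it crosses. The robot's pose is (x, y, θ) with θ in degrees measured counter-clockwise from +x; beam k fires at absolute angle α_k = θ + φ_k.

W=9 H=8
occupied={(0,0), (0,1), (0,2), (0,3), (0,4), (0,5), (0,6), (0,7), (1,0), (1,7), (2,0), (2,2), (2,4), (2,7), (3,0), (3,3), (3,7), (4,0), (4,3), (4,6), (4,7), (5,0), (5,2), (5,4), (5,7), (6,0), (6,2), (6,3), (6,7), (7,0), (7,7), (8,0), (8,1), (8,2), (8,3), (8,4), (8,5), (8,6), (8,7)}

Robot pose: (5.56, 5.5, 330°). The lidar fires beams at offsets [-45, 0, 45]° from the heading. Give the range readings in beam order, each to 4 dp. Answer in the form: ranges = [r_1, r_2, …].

ranges = [0.5176, 2.8175, 2.5261]

beam 1: φ=-45°, α=285°
  dir = (cos 285°, sin 285°) = (0.2588, -0.9659); from cell (5,5)
  next x-line at t=1.7000, next y-line at t=0.5176; Δt_x=3.8637, Δt_y=1.0353
    y: enter (5,4) at t=0.5176 ← occupied
  → r_1 = 0.5176
beam 2: φ=0°, α=330°
  dir = (cos 330°, sin 330°) = (0.8660, -0.5000); from cell (5,5)
  next x-line at t=0.5081, next y-line at t=1.0000; Δt_x=1.1547, Δt_y=2.0000
    x: enter (6,5) at t=0.5081
    y: enter (6,4) at t=1.0000
    x: enter (7,4) at t=1.6628
    x: enter (8,4) at t=2.8175 ← occupied
  → r_2 = 2.8175
beam 3: φ=45°, α=15°
  dir = (cos 15°, sin 15°) = (0.9659, 0.2588); from cell (5,5)
  next x-line at t=0.4555, next y-line at t=1.9319; Δt_x=1.0353, Δt_y=3.8637
    x: enter (6,5) at t=0.4555
    x: enter (7,5) at t=1.4908
    y: enter (7,6) at t=1.9319
    x: enter (8,6) at t=2.5261 ← occupied
  → r_3 = 2.5261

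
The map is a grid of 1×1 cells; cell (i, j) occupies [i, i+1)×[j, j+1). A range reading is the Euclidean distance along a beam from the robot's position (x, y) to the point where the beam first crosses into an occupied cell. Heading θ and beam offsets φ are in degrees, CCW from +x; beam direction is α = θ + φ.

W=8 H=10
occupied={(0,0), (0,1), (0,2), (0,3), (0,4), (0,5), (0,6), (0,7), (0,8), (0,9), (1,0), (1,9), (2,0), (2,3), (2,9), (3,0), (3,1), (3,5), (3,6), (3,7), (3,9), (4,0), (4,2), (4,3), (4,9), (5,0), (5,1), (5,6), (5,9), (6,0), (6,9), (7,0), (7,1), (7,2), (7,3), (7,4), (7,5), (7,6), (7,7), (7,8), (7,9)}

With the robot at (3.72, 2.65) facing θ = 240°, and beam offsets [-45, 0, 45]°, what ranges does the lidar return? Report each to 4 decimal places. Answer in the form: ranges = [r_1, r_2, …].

ranges = [2.8160, 0.7506, 0.6729]

beam 1: φ=-45°, α=195°
  dir = (cos 195°, sin 195°) = (-0.9659, -0.2588); from cell (3,2)
  next x-line at t=0.7454, next y-line at t=2.5114; Δt_x=1.0353, Δt_y=3.8637
    x: enter (2,2) at t=0.7454
    x: enter (1,2) at t=1.7807
    y: enter (1,1) at t=2.5114
    x: enter (0,1) at t=2.8160 ← occupied
  → r_1 = 2.8160
beam 2: φ=0°, α=240°
  dir = (cos 240°, sin 240°) = (-0.5000, -0.8660); from cell (3,2)
  next x-line at t=1.4400, next y-line at t=0.7506; Δt_x=2.0000, Δt_y=1.1547
    y: enter (3,1) at t=0.7506 ← occupied
  → r_2 = 0.7506
beam 3: φ=45°, α=285°
  dir = (cos 285°, sin 285°) = (0.2588, -0.9659); from cell (3,2)
  next x-line at t=1.0818, next y-line at t=0.6729; Δt_x=3.8637, Δt_y=1.0353
    y: enter (3,1) at t=0.6729 ← occupied
  → r_3 = 0.6729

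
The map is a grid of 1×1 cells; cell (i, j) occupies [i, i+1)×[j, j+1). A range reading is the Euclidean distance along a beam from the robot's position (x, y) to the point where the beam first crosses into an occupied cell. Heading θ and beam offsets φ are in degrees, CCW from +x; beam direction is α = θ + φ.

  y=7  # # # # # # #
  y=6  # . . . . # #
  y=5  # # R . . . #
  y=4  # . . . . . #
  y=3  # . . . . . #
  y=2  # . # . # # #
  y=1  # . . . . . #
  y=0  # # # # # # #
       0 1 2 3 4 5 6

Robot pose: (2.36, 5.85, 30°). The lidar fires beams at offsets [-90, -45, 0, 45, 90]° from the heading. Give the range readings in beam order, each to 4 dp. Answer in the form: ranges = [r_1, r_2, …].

beam 1: φ=-90°, α=300°
  dir = (cos 300°, sin 300°) = (0.5000, -0.8660); from cell (2,5)
  next x-line at t=1.2800, next y-line at t=0.9815; Δt_x=2.0000, Δt_y=1.1547
    y: enter (2,4) at t=0.9815
    x: enter (3,4) at t=1.2800
    y: enter (3,3) at t=2.1362
    x: enter (4,3) at t=3.2800
    y: enter (4,2) at t=3.2909 ← occupied
  → r_1 = 3.2909
beam 2: φ=-45°, α=345°
  dir = (cos 345°, sin 345°) = (0.9659, -0.2588); from cell (2,5)
  next x-line at t=0.6626, next y-line at t=3.2841; Δt_x=1.0353, Δt_y=3.8637
    x: enter (3,5) at t=0.6626
    x: enter (4,5) at t=1.6979
    x: enter (5,5) at t=2.7331
    y: enter (5,4) at t=3.2841
    x: enter (6,4) at t=3.7684 ← occupied
  → r_2 = 3.7684
beam 3: φ=0°, α=30°
  dir = (cos 30°, sin 30°) = (0.8660, 0.5000); from cell (2,5)
  next x-line at t=0.7390, next y-line at t=0.3000; Δt_x=1.1547, Δt_y=2.0000
    y: enter (2,6) at t=0.3000
    x: enter (3,6) at t=0.7390
    x: enter (4,6) at t=1.8937
    y: enter (4,7) at t=2.3000 ← occupied
  → r_3 = 2.3000
beam 4: φ=45°, α=75°
  dir = (cos 75°, sin 75°) = (0.2588, 0.9659); from cell (2,5)
  next x-line at t=2.4728, next y-line at t=0.1553; Δt_x=3.8637, Δt_y=1.0353
    y: enter (2,6) at t=0.1553
    y: enter (2,7) at t=1.1906 ← occupied
  → r_4 = 1.1906
beam 5: φ=90°, α=120°
  dir = (cos 120°, sin 120°) = (-0.5000, 0.8660); from cell (2,5)
  next x-line at t=0.7200, next y-line at t=0.1732; Δt_x=2.0000, Δt_y=1.1547
    y: enter (2,6) at t=0.1732
    x: enter (1,6) at t=0.7200
    y: enter (1,7) at t=1.3279 ← occupied
  → r_5 = 1.3279

ranges = [3.2909, 3.7684, 2.3000, 1.1906, 1.3279]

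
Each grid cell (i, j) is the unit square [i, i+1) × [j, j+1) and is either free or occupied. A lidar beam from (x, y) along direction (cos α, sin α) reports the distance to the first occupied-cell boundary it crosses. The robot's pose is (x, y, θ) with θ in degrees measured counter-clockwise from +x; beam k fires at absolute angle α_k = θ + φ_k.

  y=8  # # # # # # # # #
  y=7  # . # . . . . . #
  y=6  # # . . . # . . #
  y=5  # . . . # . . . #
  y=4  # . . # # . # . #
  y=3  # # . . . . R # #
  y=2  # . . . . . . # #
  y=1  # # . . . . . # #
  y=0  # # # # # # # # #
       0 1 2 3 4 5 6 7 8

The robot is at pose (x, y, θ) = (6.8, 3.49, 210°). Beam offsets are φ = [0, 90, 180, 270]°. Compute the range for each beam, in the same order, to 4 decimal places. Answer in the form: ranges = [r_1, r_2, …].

ranges = [4.9800, 0.4000, 0.2309, 0.5889]

beam 1: φ=0°, α=210°
  d=(-0.8660,-0.5000)  start (6,3)  tX=0.9238 tY=0.9800  stride 1/|dx|=1.1547 1/|dy|=2.0000
    cross x-line → (5,3), t=0.9238
    cross y-line → (5,2), t=0.9800
    cross x-line → (4,2), t=2.0785
    cross y-line → (4,1), t=2.9800
    cross x-line → (3,1), t=3.2332
    cross x-line → (2,1), t=4.3879
    cross y-line → (2,0), t=4.9800 (wall)
  → r_1 = 4.9800
beam 2: φ=90°, α=300°
  d=(0.5000,-0.8660)  start (6,3)  tX=0.4000 tY=0.5658  stride 1/|dx|=2.0000 1/|dy|=1.1547
    cross x-line → (7,3), t=0.4000 (wall)
  → r_2 = 0.4000
beam 3: φ=180°, α=30°
  d=(0.8660,0.5000)  start (6,3)  tX=0.2309 tY=1.0200  stride 1/|dx|=1.1547 1/|dy|=2.0000
    cross x-line → (7,3), t=0.2309 (wall)
  → r_3 = 0.2309
beam 4: φ=270°, α=120°
  d=(-0.5000,0.8660)  start (6,3)  tX=1.6000 tY=0.5889  stride 1/|dx|=2.0000 1/|dy|=1.1547
    cross y-line → (6,4), t=0.5889 (wall)
  → r_4 = 0.5889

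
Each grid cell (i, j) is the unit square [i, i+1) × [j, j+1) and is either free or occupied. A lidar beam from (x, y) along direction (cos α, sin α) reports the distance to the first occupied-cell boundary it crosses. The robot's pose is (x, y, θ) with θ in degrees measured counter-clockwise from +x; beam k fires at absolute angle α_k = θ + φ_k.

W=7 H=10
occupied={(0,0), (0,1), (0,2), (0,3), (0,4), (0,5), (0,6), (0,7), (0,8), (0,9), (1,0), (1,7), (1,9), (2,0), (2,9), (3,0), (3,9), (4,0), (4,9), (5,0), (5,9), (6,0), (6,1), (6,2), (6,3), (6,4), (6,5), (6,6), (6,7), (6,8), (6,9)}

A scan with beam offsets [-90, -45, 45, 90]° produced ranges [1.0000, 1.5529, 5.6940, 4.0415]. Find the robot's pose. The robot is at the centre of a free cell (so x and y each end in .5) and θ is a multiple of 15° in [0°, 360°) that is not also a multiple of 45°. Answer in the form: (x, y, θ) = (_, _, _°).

Enumerate (i+0.5, j+0.5, θ) over the 39 free cells and 16 admissible headings. For each, cast all 4 beams and compare to the given ranges.
  (2.5, 6.5, 30°): beam 1 = 6.3509 ≠ 1.0000 ✗
  (1.5, 8.5, 15°): beam 1 = 0.5176 ≠ 1.0000 ✗
  (4.5, 5.5, 120°): beam 1 = 1.7321 ≠ 1.0000 ✗
  (5.5, 4.5, 195°): beam 1 = 4.6587 ≠ 1.0000 ✗
  …
  (2.5, 6.5, 240°): r_1=1.0000, r_2=1.5529, r_3=5.6940, r_4=4.0415 — all match ✓
Unique over the lattice → pose = (2.5, 6.5, 240°).

(x, y, θ) = (2.5, 6.5, 240°)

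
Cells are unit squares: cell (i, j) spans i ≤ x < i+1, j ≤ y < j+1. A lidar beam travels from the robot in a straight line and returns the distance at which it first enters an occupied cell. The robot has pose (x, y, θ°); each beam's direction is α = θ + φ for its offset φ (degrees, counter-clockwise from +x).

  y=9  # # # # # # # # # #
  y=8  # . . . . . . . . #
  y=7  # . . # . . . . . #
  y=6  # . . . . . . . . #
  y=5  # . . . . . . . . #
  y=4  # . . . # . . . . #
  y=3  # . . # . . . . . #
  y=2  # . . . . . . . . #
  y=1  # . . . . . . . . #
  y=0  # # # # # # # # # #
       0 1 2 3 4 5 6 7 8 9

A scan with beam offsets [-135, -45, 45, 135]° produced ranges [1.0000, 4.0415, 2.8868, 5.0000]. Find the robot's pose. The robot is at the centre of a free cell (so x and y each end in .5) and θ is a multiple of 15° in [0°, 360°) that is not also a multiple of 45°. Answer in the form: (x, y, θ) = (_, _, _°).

The pose lattice has 61·16 = 976 candidates. Test each by forward raycasting.
  (8.5, 6.5, 120°): beam 1 = 0.5176 ≠ 1.0000 ✗
  (5.5, 5.5, 150°): beam 1 = 3.6235 ≠ 1.0000 ✗
  (6.5, 7.5, 15°): beam 1 = 3.0000 ≠ 1.0000 ✗
  …
  (3.5, 5.5, 105°): r_1=1.0000, r_2=4.0415, r_3=2.8868, r_4=5.0000 — all match ✓
No second candidate reproduces the full scan.

(x, y, θ) = (3.5, 5.5, 105°)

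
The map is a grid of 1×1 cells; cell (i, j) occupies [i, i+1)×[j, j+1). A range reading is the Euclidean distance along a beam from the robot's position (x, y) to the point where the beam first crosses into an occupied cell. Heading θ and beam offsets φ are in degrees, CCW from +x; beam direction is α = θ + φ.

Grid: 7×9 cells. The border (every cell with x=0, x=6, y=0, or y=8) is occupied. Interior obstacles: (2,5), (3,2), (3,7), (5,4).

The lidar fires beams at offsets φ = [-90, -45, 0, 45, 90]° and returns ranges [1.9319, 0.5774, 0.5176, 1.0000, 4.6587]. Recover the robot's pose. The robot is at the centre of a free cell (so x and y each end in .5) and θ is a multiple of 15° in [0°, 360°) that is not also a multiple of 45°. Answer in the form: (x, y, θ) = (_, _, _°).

(x, y, θ) = (1.5, 5.5, 195°)

The pose lattice has 31·16 = 496 candidates. Test each by forward raycasting.
  (3.5, 1.5, 15°): beam 1 = 0.5176 ≠ 1.9319 ✗
  (3.5, 3.5, 210°): beam 1 = 1.7321 ≠ 1.9319 ✗
  (5.5, 6.5, 195°): beam 1 = 1.5529 ≠ 1.9319 ✗
  (1.5, 4.5, 240°): beam 1 = 0.5774 ≠ 1.9319 ✗
  …
  (1.5, 5.5, 195°): r_1=1.9319, r_2=0.5774, r_3=0.5176, r_4=1.0000, r_5=4.6587 — all match ✓
Unique over the lattice → pose = (1.5, 5.5, 195°).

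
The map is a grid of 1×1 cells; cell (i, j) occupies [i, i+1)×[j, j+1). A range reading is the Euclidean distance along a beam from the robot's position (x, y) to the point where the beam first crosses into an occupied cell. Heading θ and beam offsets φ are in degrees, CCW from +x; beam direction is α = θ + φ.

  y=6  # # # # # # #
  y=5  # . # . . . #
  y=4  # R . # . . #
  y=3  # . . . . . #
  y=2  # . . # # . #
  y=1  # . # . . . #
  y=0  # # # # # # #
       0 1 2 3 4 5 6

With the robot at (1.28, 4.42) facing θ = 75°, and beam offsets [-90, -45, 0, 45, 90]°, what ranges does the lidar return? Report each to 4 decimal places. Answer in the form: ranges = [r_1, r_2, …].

beam 1: φ=-90°, α=345°
  dir = (cos 345°, sin 345°) = (0.9659, -0.2588); from cell (1,4)
  next x-line at t=0.7454, next y-line at t=1.6228; Δt_x=1.0353, Δt_y=3.8637
    x: enter (2,4) at t=0.7454
    y: enter (2,3) at t=1.6228
    x: enter (3,3) at t=1.7807
    x: enter (4,3) at t=2.8160
    x: enter (5,3) at t=3.8512
    x: enter (6,3) at t=4.8865 ← occupied
  → r_1 = 4.8865
beam 2: φ=-45°, α=30°
  dir = (cos 30°, sin 30°) = (0.8660, 0.5000); from cell (1,4)
  next x-line at t=0.8314, next y-line at t=1.1600; Δt_x=1.1547, Δt_y=2.0000
    x: enter (2,4) at t=0.8314
    y: enter (2,5) at t=1.1600 ← occupied
  → r_2 = 1.1600
beam 3: φ=0°, α=75°
  dir = (cos 75°, sin 75°) = (0.2588, 0.9659); from cell (1,4)
  next x-line at t=2.7819, next y-line at t=0.6005; Δt_x=3.8637, Δt_y=1.0353
    y: enter (1,5) at t=0.6005
    y: enter (1,6) at t=1.6357 ← occupied
  → r_3 = 1.6357
beam 4: φ=45°, α=120°
  dir = (cos 120°, sin 120°) = (-0.5000, 0.8660); from cell (1,4)
  next x-line at t=0.5600, next y-line at t=0.6697; Δt_x=2.0000, Δt_y=1.1547
    x: enter (0,4) at t=0.5600 ← occupied
  → r_4 = 0.5600
beam 5: φ=90°, α=165°
  dir = (cos 165°, sin 165°) = (-0.9659, 0.2588); from cell (1,4)
  next x-line at t=0.2899, next y-line at t=2.2409; Δt_x=1.0353, Δt_y=3.8637
    x: enter (0,4) at t=0.2899 ← occupied
  → r_5 = 0.2899

ranges = [4.8865, 1.1600, 1.6357, 0.5600, 0.2899]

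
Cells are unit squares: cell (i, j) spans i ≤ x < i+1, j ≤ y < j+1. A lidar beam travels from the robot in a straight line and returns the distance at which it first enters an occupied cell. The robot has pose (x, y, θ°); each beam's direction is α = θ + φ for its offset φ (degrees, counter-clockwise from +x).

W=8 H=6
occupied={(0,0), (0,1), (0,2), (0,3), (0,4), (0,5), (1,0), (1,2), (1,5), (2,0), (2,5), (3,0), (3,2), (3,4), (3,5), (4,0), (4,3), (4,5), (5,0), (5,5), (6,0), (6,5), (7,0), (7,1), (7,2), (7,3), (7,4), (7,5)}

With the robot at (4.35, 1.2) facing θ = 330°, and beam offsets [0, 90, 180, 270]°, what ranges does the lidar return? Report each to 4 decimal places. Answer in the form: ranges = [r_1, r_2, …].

ranges = [0.4000, 4.3879, 2.7135, 0.2309]

beam 1: φ=0°, α=330°
  direction (0.8660, -0.5000); cell (4,1); t to first gridline: x 0.7506, y 0.4000 (then +1.1547 / +2.0000)
    (4,0) via y @ 0.4000  # hit
  → r_1 = 0.4000
beam 2: φ=90°, α=60°
  direction (0.5000, 0.8660); cell (4,1); t to first gridline: x 1.3000, y 0.9238 (then +2.0000 / +1.1547)
    (4,2) via y @ 0.9238
    (5,2) via x @ 1.3000
    (5,3) via y @ 2.0785
    (5,4) via y @ 3.2332
    (6,4) via x @ 3.3000
    (6,5) via y @ 4.3879  # hit
  → r_2 = 4.3879
beam 3: φ=180°, α=150°
  direction (-0.8660, 0.5000); cell (4,1); t to first gridline: x 0.4041, y 1.6000 (then +1.1547 / +2.0000)
    (3,1) via x @ 0.4041
    (2,1) via x @ 1.5588
    (2,2) via y @ 1.6000
    (1,2) via x @ 2.7135  # hit
  → r_3 = 2.7135
beam 4: φ=270°, α=240°
  direction (-0.5000, -0.8660); cell (4,1); t to first gridline: x 0.7000, y 0.2309 (then +2.0000 / +1.1547)
    (4,0) via y @ 0.2309  # hit
  → r_4 = 0.2309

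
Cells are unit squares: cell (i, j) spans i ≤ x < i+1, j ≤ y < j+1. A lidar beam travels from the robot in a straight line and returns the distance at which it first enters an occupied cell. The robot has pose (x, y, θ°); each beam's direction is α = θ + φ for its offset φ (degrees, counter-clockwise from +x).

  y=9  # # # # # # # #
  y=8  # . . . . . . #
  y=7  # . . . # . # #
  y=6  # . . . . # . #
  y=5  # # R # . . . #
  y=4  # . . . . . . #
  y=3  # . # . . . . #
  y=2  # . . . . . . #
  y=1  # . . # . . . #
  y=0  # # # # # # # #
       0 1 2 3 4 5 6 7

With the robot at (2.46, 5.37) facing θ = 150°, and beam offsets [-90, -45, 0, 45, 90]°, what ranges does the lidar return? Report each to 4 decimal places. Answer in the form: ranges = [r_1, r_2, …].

beam 1: φ=-90°, α=60°
  d=(0.5000,0.8660)  start (2,5)  tX=1.0800 tY=0.7275  stride 1/|dx|=2.0000 1/|dy|=1.1547
    cross y-line → (2,6), t=0.7275
    cross x-line → (3,6), t=1.0800
    cross y-line → (3,7), t=1.8822
    cross y-line → (3,8), t=3.0369
    cross x-line → (4,8), t=3.0800
    cross y-line → (4,9), t=4.1916 (wall)
  → r_1 = 4.1916
beam 2: φ=-45°, α=105°
  d=(-0.2588,0.9659)  start (2,5)  tX=1.7773 tY=0.6522  stride 1/|dx|=3.8637 1/|dy|=1.0353
    cross y-line → (2,6), t=0.6522
    cross y-line → (2,7), t=1.6875
    cross x-line → (1,7), t=1.7773
    cross y-line → (1,8), t=2.7228
    cross y-line → (1,9), t=3.7581 (wall)
  → r_2 = 3.7581
beam 3: φ=0°, α=150°
  d=(-0.8660,0.5000)  start (2,5)  tX=0.5312 tY=1.2600  stride 1/|dx|=1.1547 1/|dy|=2.0000
    cross x-line → (1,5), t=0.5312 (wall)
  → r_3 = 0.5312
beam 4: φ=45°, α=195°
  d=(-0.9659,-0.2588)  start (2,5)  tX=0.4762 tY=1.4296  stride 1/|dx|=1.0353 1/|dy|=3.8637
    cross x-line → (1,5), t=0.4762 (wall)
  → r_4 = 0.4762
beam 5: φ=90°, α=240°
  d=(-0.5000,-0.8660)  start (2,5)  tX=0.9200 tY=0.4272  stride 1/|dx|=2.0000 1/|dy|=1.1547
    cross y-line → (2,4), t=0.4272
    cross x-line → (1,4), t=0.9200
    cross y-line → (1,3), t=1.5819
    cross y-line → (1,2), t=2.7366
    cross x-line → (0,2), t=2.9200 (wall)
  → r_5 = 2.9200

ranges = [4.1916, 3.7581, 0.5312, 0.4762, 2.9200]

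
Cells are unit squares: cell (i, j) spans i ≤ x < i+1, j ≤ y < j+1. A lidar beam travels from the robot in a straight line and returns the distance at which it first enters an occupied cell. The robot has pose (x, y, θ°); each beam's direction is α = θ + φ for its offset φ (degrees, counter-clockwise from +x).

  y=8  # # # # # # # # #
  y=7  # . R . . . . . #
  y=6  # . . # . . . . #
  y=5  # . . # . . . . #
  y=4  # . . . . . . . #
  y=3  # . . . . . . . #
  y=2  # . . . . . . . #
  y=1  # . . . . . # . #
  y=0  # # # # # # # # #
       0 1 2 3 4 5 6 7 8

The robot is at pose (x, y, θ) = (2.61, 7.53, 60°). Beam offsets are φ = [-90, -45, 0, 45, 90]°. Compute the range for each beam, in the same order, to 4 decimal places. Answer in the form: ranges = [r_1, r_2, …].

beam 1: φ=-90°, α=330°
  cosα=0.8660 sinα=-0.5000 | (2,7) | tMaxX 0.4503 tMaxY 1.0600 | tΔX 1.1547 tΔY 2.0000
    t=0.4503 [x] (3,7)
    t=1.0600 [y] (3,6) — stop
  → r_1 = 1.0600
beam 2: φ=-45°, α=15°
  cosα=0.9659 sinα=0.2588 | (2,7) | tMaxX 0.4038 tMaxY 1.8159 | tΔX 1.0353 tΔY 3.8637
    t=0.4038 [x] (3,7)
    t=1.4390 [x] (4,7)
    t=1.8159 [y] (4,8) — stop
  → r_2 = 1.8159
beam 3: φ=0°, α=60°
  cosα=0.5000 sinα=0.8660 | (2,7) | tMaxX 0.7800 tMaxY 0.5427 | tΔX 2.0000 tΔY 1.1547
    t=0.5427 [y] (2,8) — stop
  → r_3 = 0.5427
beam 4: φ=45°, α=105°
  cosα=-0.2588 sinα=0.9659 | (2,7) | tMaxX 2.3569 tMaxY 0.4866 | tΔX 3.8637 tΔY 1.0353
    t=0.4866 [y] (2,8) — stop
  → r_4 = 0.4866
beam 5: φ=90°, α=150°
  cosα=-0.8660 sinα=0.5000 | (2,7) | tMaxX 0.7044 tMaxY 0.9400 | tΔX 1.1547 tΔY 2.0000
    t=0.7044 [x] (1,7)
    t=0.9400 [y] (1,8) — stop
  → r_5 = 0.9400

ranges = [1.0600, 1.8159, 0.5427, 0.4866, 0.9400]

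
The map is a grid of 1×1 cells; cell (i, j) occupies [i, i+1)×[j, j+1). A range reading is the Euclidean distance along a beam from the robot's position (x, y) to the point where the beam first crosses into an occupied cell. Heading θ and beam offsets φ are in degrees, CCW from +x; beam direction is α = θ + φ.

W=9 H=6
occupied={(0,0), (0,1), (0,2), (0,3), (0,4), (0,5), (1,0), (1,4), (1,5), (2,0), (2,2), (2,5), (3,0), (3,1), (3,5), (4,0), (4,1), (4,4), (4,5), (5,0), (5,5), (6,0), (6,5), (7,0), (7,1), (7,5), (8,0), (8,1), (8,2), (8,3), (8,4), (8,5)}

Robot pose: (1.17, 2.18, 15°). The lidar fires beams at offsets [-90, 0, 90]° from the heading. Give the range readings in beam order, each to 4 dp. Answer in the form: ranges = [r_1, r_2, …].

beam 1: φ=-90°, α=285°
  d=(0.2588,-0.9659)  start (1,2)  tX=3.2069 tY=0.1863  stride 1/|dx|=3.8637 1/|dy|=1.0353
    cross y-line → (1,1), t=0.1863
    cross y-line → (1,0), t=1.2216 (wall)
  → r_1 = 1.2216
beam 2: φ=0°, α=15°
  d=(0.9659,0.2588)  start (1,2)  tX=0.8593 tY=3.1682  stride 1/|dx|=1.0353 1/|dy|=3.8637
    cross x-line → (2,2), t=0.8593 (wall)
  → r_2 = 0.8593
beam 3: φ=90°, α=105°
  d=(-0.2588,0.9659)  start (1,2)  tX=0.6568 tY=0.8489  stride 1/|dx|=3.8637 1/|dy|=1.0353
    cross x-line → (0,2), t=0.6568 (wall)
  → r_3 = 0.6568

ranges = [1.2216, 0.8593, 0.6568]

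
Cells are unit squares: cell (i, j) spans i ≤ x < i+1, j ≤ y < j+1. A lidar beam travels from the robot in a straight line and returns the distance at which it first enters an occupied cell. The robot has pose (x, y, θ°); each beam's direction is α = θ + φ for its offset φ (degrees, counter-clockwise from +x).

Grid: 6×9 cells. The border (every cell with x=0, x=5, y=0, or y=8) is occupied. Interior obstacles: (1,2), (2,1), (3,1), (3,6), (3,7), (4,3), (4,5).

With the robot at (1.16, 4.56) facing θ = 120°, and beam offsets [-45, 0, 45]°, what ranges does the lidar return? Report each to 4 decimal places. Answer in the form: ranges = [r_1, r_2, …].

beam 1: φ=-45°, α=75°
  d=(0.2588,0.9659)  start (1,4)  tX=3.2455 tY=0.4555  stride 1/|dx|=3.8637 1/|dy|=1.0353
    cross y-line → (1,5), t=0.4555
    cross y-line → (1,6), t=1.4908
    cross y-line → (1,7), t=2.5261
    cross x-line → (2,7), t=3.2455
    cross y-line → (2,8), t=3.5614 (wall)
  → r_1 = 3.5614
beam 2: φ=0°, α=120°
  d=(-0.5000,0.8660)  start (1,4)  tX=0.3200 tY=0.5081  stride 1/|dx|=2.0000 1/|dy|=1.1547
    cross x-line → (0,4), t=0.3200 (wall)
  → r_2 = 0.3200
beam 3: φ=45°, α=165°
  d=(-0.9659,0.2588)  start (1,4)  tX=0.1656 tY=1.7000  stride 1/|dx|=1.0353 1/|dy|=3.8637
    cross x-line → (0,4), t=0.1656 (wall)
  → r_3 = 0.1656

ranges = [3.5614, 0.3200, 0.1656]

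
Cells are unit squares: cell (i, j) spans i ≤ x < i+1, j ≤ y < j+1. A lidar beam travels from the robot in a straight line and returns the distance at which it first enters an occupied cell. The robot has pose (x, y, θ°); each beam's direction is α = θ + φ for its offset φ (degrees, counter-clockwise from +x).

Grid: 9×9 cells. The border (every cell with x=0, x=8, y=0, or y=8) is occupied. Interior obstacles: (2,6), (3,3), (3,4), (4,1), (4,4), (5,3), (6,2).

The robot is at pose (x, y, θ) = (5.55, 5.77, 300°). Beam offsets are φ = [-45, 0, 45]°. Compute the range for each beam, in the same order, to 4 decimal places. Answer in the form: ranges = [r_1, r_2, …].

beam 1: φ=-45°, α=255°
  dir = (cos 255°, sin 255°) = (-0.2588, -0.9659); from cell (5,5)
  next x-line at t=2.1250, next y-line at t=0.7972; Δt_x=3.8637, Δt_y=1.0353
    y: enter (5,4) at t=0.7972
    y: enter (5,3) at t=1.8324 ← occupied
  → r_1 = 1.8324
beam 2: φ=0°, α=300°
  dir = (cos 300°, sin 300°) = (0.5000, -0.8660); from cell (5,5)
  next x-line at t=0.9000, next y-line at t=0.8891; Δt_x=2.0000, Δt_y=1.1547
    y: enter (5,4) at t=0.8891
    x: enter (6,4) at t=0.9000
    y: enter (6,3) at t=2.0438
    x: enter (7,3) at t=2.9000
    y: enter (7,2) at t=3.1985
    y: enter (7,1) at t=4.3532
    x: enter (8,1) at t=4.9000 ← occupied
  → r_2 = 4.9000
beam 3: φ=45°, α=345°
  dir = (cos 345°, sin 345°) = (0.9659, -0.2588); from cell (5,5)
  next x-line at t=0.4659, next y-line at t=2.9751; Δt_x=1.0353, Δt_y=3.8637
    x: enter (6,5) at t=0.4659
    x: enter (7,5) at t=1.5012
    x: enter (8,5) at t=2.5364 ← occupied
  → r_3 = 2.5364

ranges = [1.8324, 4.9000, 2.5364]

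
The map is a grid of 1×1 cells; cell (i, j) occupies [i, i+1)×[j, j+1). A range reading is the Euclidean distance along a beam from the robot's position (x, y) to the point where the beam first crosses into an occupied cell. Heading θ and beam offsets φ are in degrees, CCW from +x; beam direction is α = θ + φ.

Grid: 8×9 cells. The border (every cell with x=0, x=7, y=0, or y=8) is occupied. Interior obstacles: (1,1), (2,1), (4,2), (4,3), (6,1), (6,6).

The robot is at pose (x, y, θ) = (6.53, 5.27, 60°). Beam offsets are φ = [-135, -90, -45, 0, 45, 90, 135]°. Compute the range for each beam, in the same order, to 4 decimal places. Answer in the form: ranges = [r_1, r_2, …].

beam 1: φ=-135°, α=285°
  cosα=0.2588 sinα=-0.9659 | (6,5) | tMaxX 1.8159 tMaxY 0.2795 | tΔX 3.8637 tΔY 1.0353
    t=0.2795 [y] (6,4)
    t=1.3148 [y] (6,3)
    t=1.8159 [x] (7,3) — stop
  → r_1 = 1.8159
beam 2: φ=-90°, α=330°
  cosα=0.8660 sinα=-0.5000 | (6,5) | tMaxX 0.5427 tMaxY 0.5400 | tΔX 1.1547 tΔY 2.0000
    t=0.5400 [y] (6,4)
    t=0.5427 [x] (7,4) — stop
  → r_2 = 0.5427
beam 3: φ=-45°, α=15°
  cosα=0.9659 sinα=0.2588 | (6,5) | tMaxX 0.4866 tMaxY 2.8205 | tΔX 1.0353 tΔY 3.8637
    t=0.4866 [x] (7,5) — stop
  → r_3 = 0.4866
beam 4: φ=0°, α=60°
  cosα=0.5000 sinα=0.8660 | (6,5) | tMaxX 0.9400 tMaxY 0.8429 | tΔX 2.0000 tΔY 1.1547
    t=0.8429 [y] (6,6) — stop
  → r_4 = 0.8429
beam 5: φ=45°, α=105°
  cosα=-0.2588 sinα=0.9659 | (6,5) | tMaxX 2.0478 tMaxY 0.7558 | tΔX 3.8637 tΔY 1.0353
    t=0.7558 [y] (6,6) — stop
  → r_5 = 0.7558
beam 6: φ=90°, α=150°
  cosα=-0.8660 sinα=0.5000 | (6,5) | tMaxX 0.6120 tMaxY 1.4600 | tΔX 1.1547 tΔY 2.0000
    t=0.6120 [x] (5,5)
    t=1.4600 [y] (5,6)
    t=1.7667 [x] (4,6)
    t=2.9214 [x] (3,6)
    t=3.4600 [y] (3,7)
    t=4.0761 [x] (2,7)
    t=5.2308 [x] (1,7)
    t=5.4600 [y] (1,8) — stop
  → r_6 = 5.4600
beam 7: φ=135°, α=195°
  cosα=-0.9659 sinα=-0.2588 | (6,5) | tMaxX 0.5487 tMaxY 1.0432 | tΔX 1.0353 tΔY 3.8637
    t=0.5487 [x] (5,5)
    t=1.0432 [y] (5,4)
    t=1.5840 [x] (4,4)
    t=2.6192 [x] (3,4)
    t=3.6545 [x] (2,4)
    t=4.6898 [x] (1,4)
    t=4.9069 [y] (1,3)
    t=5.7251 [x] (0,3) — stop
  → r_7 = 5.7251

ranges = [1.8159, 0.5427, 0.4866, 0.8429, 0.7558, 5.4600, 5.7251]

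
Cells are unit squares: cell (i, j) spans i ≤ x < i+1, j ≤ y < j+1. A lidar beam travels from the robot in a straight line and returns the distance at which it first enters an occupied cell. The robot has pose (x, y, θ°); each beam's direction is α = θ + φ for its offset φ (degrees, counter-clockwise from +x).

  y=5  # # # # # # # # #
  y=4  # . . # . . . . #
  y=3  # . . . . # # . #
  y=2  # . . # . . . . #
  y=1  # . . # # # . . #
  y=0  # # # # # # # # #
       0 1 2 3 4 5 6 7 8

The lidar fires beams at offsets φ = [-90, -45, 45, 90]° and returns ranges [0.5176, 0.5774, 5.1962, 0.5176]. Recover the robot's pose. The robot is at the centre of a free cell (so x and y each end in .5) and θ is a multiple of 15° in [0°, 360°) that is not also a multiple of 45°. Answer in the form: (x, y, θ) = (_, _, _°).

Candidates: 21 free-cell centres × 16 headings = 336 poses. Raycast each; keep the one whose scan matches to 4 dp.
  (4.5, 2.5, 210°): beam 1 = 1.7321 ≠ 0.5176 ✗
  (7.5, 4.5, 150°): beam 1 = 0.5774 ≠ 0.5176 ✗
  (2.5, 2.5, 300°): beam 1 = 1.7321 ≠ 0.5176 ✗
  (2.5, 3.5, 240°): beam 1 = 1.7321 ≠ 0.5176 ✗
  (1.5, 4.5, 240°): beam 1 = 0.5774 ≠ 0.5176 ✗
  …
  (5.5, 4.5, 165°): r_1=0.5176, r_2=0.5774, r_3=5.1962, r_4=0.5176 — all match ✓
Only this pose fits every beam.

(x, y, θ) = (5.5, 4.5, 165°)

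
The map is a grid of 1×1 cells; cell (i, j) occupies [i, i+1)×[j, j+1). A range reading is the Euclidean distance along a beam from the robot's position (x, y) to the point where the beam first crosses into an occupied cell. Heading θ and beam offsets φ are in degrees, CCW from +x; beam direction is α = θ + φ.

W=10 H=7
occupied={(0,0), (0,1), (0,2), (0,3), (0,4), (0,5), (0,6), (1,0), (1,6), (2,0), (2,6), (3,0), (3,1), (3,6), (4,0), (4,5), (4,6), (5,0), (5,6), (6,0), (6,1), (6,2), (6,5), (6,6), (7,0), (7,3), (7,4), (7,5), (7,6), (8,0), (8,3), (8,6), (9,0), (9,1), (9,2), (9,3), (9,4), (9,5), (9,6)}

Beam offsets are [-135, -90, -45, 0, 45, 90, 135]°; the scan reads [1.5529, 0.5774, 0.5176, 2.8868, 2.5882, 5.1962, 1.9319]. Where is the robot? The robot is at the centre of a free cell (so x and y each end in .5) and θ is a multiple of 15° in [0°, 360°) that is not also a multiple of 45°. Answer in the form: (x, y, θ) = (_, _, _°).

(x, y, θ) = (5.5, 2.5, 60°)

Candidates: 31 free-cell centres × 16 headings = 496 poses. Raycast each; keep the one whose scan matches to 4 dp.
  (3.5, 4.5, 105°): beam 1 = 3.0000 ≠ 1.5529 ✗
  (3.5, 2.5, 15°): beam 1 = 0.5774 ≠ 1.5529 ✗
  (7.5, 2.5, 210°): beam 1 = 0.5176 ≠ 1.5529 ✗
  …
  (5.5, 2.5, 60°): r_1=1.5529, r_2=0.5774, r_3=0.5176, r_4=2.8868, r_5=2.5882, r_6=5.1962, r_7=1.9319 — all match ✓
Unique over the lattice → pose = (5.5, 2.5, 60°).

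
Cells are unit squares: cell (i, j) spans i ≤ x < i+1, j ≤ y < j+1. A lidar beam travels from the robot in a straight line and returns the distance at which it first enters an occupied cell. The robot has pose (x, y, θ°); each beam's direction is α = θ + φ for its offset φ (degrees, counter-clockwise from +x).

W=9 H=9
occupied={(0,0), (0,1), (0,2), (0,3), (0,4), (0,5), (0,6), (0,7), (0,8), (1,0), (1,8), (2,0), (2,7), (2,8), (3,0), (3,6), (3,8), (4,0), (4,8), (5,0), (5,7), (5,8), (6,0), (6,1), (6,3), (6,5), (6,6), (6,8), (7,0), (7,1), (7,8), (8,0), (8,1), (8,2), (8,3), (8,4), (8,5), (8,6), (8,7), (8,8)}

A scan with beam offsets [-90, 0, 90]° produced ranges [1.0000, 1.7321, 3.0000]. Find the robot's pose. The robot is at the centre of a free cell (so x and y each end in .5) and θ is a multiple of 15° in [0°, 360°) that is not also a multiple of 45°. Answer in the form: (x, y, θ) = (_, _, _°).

(x, y, θ) = (2.5, 5.5, 150°)

The pose lattice has 41·16 = 656 candidates. Test each by forward raycasting.
  (7.5, 5.5, 165°): beam 1 = 1.9319 ≠ 1.0000 ✗
  (7.5, 7.5, 285°): beam 1 = 1.5529 ≠ 1.0000 ✗
  (2.5, 5.5, 210°): beam 1 = 2.8868 ≠ 1.0000 ✗
  (7.5, 7.5, 330°): beam 2 = 0.5774 ≠ 1.7321 ✗
  (3.5, 3.5, 120°): beam 1 = 3.0000 ≠ 1.0000 ✗
  …
  (2.5, 5.5, 150°): r_1=1.0000, r_2=1.7321, r_3=3.0000 — all match ✓
Only this pose fits every beam.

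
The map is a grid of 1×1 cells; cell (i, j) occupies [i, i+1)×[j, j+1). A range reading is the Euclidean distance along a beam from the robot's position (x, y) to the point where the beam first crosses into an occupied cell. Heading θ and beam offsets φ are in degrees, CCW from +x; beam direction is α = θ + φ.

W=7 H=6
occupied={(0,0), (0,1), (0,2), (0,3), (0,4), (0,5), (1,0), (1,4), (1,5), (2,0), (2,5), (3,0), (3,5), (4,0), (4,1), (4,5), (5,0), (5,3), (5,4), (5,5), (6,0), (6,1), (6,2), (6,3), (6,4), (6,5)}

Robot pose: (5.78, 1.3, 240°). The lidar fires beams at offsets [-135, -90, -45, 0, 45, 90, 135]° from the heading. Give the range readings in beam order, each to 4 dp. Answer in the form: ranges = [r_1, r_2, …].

ranges = [1.7600, 0.9007, 0.8075, 0.3464, 0.3106, 0.2540, 0.2278]

beam 1: φ=-135°, α=105°
  cosα=-0.2588 sinα=0.9659 | (5,1) | tMaxX 3.0137 tMaxY 0.7247 | tΔX 3.8637 tΔY 1.0353
    t=0.7247 [y] (5,2)
    t=1.7600 [y] (5,3) — stop
  → r_1 = 1.7600
beam 2: φ=-90°, α=150°
  cosα=-0.8660 sinα=0.5000 | (5,1) | tMaxX 0.9007 tMaxY 1.4000 | tΔX 1.1547 tΔY 2.0000
    t=0.9007 [x] (4,1) — stop
  → r_2 = 0.9007
beam 3: φ=-45°, α=195°
  cosα=-0.9659 sinα=-0.2588 | (5,1) | tMaxX 0.8075 tMaxY 1.1591 | tΔX 1.0353 tΔY 3.8637
    t=0.8075 [x] (4,1) — stop
  → r_3 = 0.8075
beam 4: φ=0°, α=240°
  cosα=-0.5000 sinα=-0.8660 | (5,1) | tMaxX 1.5600 tMaxY 0.3464 | tΔX 2.0000 tΔY 1.1547
    t=0.3464 [y] (5,0) — stop
  → r_4 = 0.3464
beam 5: φ=45°, α=285°
  cosα=0.2588 sinα=-0.9659 | (5,1) | tMaxX 0.8500 tMaxY 0.3106 | tΔX 3.8637 tΔY 1.0353
    t=0.3106 [y] (5,0) — stop
  → r_5 = 0.3106
beam 6: φ=90°, α=330°
  cosα=0.8660 sinα=-0.5000 | (5,1) | tMaxX 0.2540 tMaxY 0.6000 | tΔX 1.1547 tΔY 2.0000
    t=0.2540 [x] (6,1) — stop
  → r_6 = 0.2540
beam 7: φ=135°, α=15°
  cosα=0.9659 sinα=0.2588 | (5,1) | tMaxX 0.2278 tMaxY 2.7046 | tΔX 1.0353 tΔY 3.8637
    t=0.2278 [x] (6,1) — stop
  → r_7 = 0.2278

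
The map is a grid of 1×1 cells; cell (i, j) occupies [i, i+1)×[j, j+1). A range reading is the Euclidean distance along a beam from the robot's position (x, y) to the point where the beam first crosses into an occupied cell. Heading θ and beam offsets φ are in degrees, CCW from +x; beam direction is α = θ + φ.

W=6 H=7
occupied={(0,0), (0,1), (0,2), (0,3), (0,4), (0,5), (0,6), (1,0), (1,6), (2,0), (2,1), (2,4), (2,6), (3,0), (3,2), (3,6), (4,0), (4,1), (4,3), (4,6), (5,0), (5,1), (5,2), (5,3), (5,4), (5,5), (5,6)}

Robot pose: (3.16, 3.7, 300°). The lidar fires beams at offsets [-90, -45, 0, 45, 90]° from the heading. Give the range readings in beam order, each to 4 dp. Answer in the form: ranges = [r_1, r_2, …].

ranges = [2.4942, 1.7600, 0.8083, 0.8696, 2.1246]

beam 1: φ=-90°, α=210°
  cosα=-0.8660 sinα=-0.5000 | (3,3) | tMaxX 0.1848 tMaxY 1.4000 | tΔX 1.1547 tΔY 2.0000
    t=0.1848 [x] (2,3)
    t=1.3395 [x] (1,3)
    t=1.4000 [y] (1,2)
    t=2.4942 [x] (0,2) — stop
  → r_1 = 2.4942
beam 2: φ=-45°, α=255°
  cosα=-0.2588 sinα=-0.9659 | (3,3) | tMaxX 0.6182 tMaxY 0.7247 | tΔX 3.8637 tΔY 1.0353
    t=0.6182 [x] (2,3)
    t=0.7247 [y] (2,2)
    t=1.7600 [y] (2,1) — stop
  → r_2 = 1.7600
beam 3: φ=0°, α=300°
  cosα=0.5000 sinα=-0.8660 | (3,3) | tMaxX 1.6800 tMaxY 0.8083 | tΔX 2.0000 tΔY 1.1547
    t=0.8083 [y] (3,2) — stop
  → r_3 = 0.8083
beam 4: φ=45°, α=345°
  cosα=0.9659 sinα=-0.2588 | (3,3) | tMaxX 0.8696 tMaxY 2.7046 | tΔX 1.0353 tΔY 3.8637
    t=0.8696 [x] (4,3) — stop
  → r_4 = 0.8696
beam 5: φ=90°, α=30°
  cosα=0.8660 sinα=0.5000 | (3,3) | tMaxX 0.9699 tMaxY 0.6000 | tΔX 1.1547 tΔY 2.0000
    t=0.6000 [y] (3,4)
    t=0.9699 [x] (4,4)
    t=2.1246 [x] (5,4) — stop
  → r_5 = 2.1246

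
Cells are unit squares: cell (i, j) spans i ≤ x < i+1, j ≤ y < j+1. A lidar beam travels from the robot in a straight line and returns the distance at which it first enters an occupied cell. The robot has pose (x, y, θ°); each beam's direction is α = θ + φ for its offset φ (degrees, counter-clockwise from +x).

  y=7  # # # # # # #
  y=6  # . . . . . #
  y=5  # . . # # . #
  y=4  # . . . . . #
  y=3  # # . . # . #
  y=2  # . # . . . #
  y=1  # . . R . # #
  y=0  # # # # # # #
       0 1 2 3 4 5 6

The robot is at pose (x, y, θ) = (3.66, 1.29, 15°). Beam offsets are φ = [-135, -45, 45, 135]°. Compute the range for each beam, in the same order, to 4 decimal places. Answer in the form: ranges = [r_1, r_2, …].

ranges = [0.3349, 0.5800, 1.9745, 1.4200]

beam 1: φ=-135°, α=240°
  d=(-0.5000,-0.8660)  start (3,1)  tX=1.3200 tY=0.3349  stride 1/|dx|=2.0000 1/|dy|=1.1547
    cross y-line → (3,0), t=0.3349 (wall)
  → r_1 = 0.3349
beam 2: φ=-45°, α=330°
  d=(0.8660,-0.5000)  start (3,1)  tX=0.3926 tY=0.5800  stride 1/|dx|=1.1547 1/|dy|=2.0000
    cross x-line → (4,1), t=0.3926
    cross y-line → (4,0), t=0.5800 (wall)
  → r_2 = 0.5800
beam 3: φ=45°, α=60°
  d=(0.5000,0.8660)  start (3,1)  tX=0.6800 tY=0.8198  stride 1/|dx|=2.0000 1/|dy|=1.1547
    cross x-line → (4,1), t=0.6800
    cross y-line → (4,2), t=0.8198
    cross y-line → (4,3), t=1.9745 (wall)
  → r_3 = 1.9745
beam 4: φ=135°, α=150°
  d=(-0.8660,0.5000)  start (3,1)  tX=0.7621 tY=1.4200  stride 1/|dx|=1.1547 1/|dy|=2.0000
    cross x-line → (2,1), t=0.7621
    cross y-line → (2,2), t=1.4200 (wall)
  → r_4 = 1.4200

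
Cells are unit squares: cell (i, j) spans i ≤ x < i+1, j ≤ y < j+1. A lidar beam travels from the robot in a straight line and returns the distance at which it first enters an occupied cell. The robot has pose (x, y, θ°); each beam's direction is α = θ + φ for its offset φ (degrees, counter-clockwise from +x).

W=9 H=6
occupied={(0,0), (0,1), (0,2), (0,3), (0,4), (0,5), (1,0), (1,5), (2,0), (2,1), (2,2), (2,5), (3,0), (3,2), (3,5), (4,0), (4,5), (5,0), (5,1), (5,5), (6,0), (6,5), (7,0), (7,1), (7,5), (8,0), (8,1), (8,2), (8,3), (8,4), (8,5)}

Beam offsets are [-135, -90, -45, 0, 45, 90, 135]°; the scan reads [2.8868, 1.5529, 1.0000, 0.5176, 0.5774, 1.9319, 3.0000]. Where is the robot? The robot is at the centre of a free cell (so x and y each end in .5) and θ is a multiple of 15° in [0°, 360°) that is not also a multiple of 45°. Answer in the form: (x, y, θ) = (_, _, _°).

(x, y, θ) = (6.5, 4.5, 75°)

The pose lattice has 23·16 = 368 candidates. Test each by forward raycasting.
  (4.5, 3.5, 195°): beam 1 = 1.7321 ≠ 2.8868 ✗
  (2.5, 3.5, 240°): beam 1 = 1.5529 ≠ 2.8868 ✗
  (3.5, 4.5, 120°): beam 1 = 4.6587 ≠ 2.8868 ✗
  (1.5, 4.5, 150°): beam 1 = 1.9319 ≠ 2.8868 ✗
  …
  (6.5, 4.5, 75°): r_1=2.8868, r_2=1.5529, r_3=1.0000, r_4=0.5176, r_5=0.5774, r_6=1.9319, r_7=3.0000 — all match ✓
Only this pose fits every beam.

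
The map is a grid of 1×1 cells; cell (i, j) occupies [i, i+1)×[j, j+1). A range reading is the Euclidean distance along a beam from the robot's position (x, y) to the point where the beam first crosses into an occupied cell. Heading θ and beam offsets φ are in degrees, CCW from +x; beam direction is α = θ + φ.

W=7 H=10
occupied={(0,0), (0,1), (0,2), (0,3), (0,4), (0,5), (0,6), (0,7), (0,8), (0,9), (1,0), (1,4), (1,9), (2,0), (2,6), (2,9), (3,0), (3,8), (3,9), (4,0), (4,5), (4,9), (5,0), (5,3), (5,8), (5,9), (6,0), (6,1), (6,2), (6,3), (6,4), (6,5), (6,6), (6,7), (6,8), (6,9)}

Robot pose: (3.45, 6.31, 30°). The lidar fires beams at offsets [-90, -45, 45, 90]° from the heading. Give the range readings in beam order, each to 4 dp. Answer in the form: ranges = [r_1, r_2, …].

beam 1: φ=-90°, α=300°
  cosα=0.5000 sinα=-0.8660 | (3,6) | tMaxX 1.1000 tMaxY 0.3580 | tΔX 2.0000 tΔY 1.1547
    t=0.3580 [y] (3,5)
    t=1.1000 [x] (4,5) — stop
  → r_1 = 1.1000
beam 2: φ=-45°, α=345°
  cosα=0.9659 sinα=-0.2588 | (3,6) | tMaxX 0.5694 tMaxY 1.1977 | tΔX 1.0353 tΔY 3.8637
    t=0.5694 [x] (4,6)
    t=1.1977 [y] (4,5) — stop
  → r_2 = 1.1977
beam 3: φ=45°, α=75°
  cosα=0.2588 sinα=0.9659 | (3,6) | tMaxX 2.1250 tMaxY 0.7143 | tΔX 3.8637 tΔY 1.0353
    t=0.7143 [y] (3,7)
    t=1.7496 [y] (3,8) — stop
  → r_3 = 1.7496
beam 4: φ=90°, α=120°
  cosα=-0.5000 sinα=0.8660 | (3,6) | tMaxX 0.9000 tMaxY 0.7967 | tΔX 2.0000 tΔY 1.1547
    t=0.7967 [y] (3,7)
    t=0.9000 [x] (2,7)
    t=1.9514 [y] (2,8)
    t=2.9000 [x] (1,8)
    t=3.1061 [y] (1,9) — stop
  → r_4 = 3.1061

ranges = [1.1000, 1.1977, 1.7496, 3.1061]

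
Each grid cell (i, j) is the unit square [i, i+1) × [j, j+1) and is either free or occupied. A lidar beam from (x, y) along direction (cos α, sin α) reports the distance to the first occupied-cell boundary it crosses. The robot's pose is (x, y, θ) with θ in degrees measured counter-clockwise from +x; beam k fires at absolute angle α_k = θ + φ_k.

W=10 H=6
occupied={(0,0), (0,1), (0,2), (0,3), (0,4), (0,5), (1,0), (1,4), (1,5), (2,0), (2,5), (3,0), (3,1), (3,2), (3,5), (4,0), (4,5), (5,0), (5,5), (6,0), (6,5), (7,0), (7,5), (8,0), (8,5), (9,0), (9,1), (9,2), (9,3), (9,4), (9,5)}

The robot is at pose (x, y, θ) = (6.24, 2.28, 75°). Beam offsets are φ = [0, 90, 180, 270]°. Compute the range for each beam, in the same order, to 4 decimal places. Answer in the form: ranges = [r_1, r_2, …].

beam 1: φ=0°, α=75°
  direction (0.2588, 0.9659); cell (6,2); t to first gridline: x 2.9364, y 0.7454 (then +3.8637 / +1.0353)
    (6,3) via y @ 0.7454
    (6,4) via y @ 1.7807
    (6,5) via y @ 2.8160  # hit
  → r_1 = 2.8160
beam 2: φ=90°, α=165°
  direction (-0.9659, 0.2588); cell (6,2); t to first gridline: x 0.2485, y 2.7819 (then +1.0353 / +3.8637)
    (5,2) via x @ 0.2485
    (4,2) via x @ 1.2837
    (3,2) via x @ 2.3190  # hit
  → r_2 = 2.3190
beam 3: φ=180°, α=255°
  direction (-0.2588, -0.9659); cell (6,2); t to first gridline: x 0.9273, y 0.2899 (then +3.8637 / +1.0353)
    (6,1) via y @ 0.2899
    (5,1) via x @ 0.9273
    (5,0) via y @ 1.3252  # hit
  → r_3 = 1.3252
beam 4: φ=270°, α=345°
  direction (0.9659, -0.2588); cell (6,2); t to first gridline: x 0.7868, y 1.0818 (then +1.0353 / +3.8637)
    (7,2) via x @ 0.7868
    (7,1) via y @ 1.0818
    (8,1) via x @ 1.8221
    (9,1) via x @ 2.8574  # hit
  → r_4 = 2.8574

ranges = [2.8160, 2.3190, 1.3252, 2.8574]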